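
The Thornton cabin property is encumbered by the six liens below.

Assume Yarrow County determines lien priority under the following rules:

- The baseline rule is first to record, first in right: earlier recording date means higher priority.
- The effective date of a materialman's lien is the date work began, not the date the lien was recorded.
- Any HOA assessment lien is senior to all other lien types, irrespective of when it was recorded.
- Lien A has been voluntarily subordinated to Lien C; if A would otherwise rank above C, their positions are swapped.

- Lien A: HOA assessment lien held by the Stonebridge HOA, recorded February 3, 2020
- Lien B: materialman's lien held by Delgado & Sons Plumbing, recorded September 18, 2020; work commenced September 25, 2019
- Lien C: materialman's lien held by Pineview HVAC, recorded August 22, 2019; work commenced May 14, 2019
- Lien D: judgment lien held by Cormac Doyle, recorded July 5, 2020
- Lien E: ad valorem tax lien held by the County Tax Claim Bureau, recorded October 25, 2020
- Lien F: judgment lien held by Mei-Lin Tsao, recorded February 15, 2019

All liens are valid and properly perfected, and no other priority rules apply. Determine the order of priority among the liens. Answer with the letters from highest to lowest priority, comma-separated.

C, F, A, B, D, E

Adjusting effective dates: B's effective date is September 25, 2019, when work began; C relates back to May 14, 2019 (work commenced).
As an HOA assessment lien, A is senior to every other lien.
The other liens, earliest effective date first: F (February 15, 2019), C (May 14, 2019), B (September 25, 2019), D (July 5, 2020), E (October 25, 2020).
The subordination applies — A was senior to C — so A and C swap.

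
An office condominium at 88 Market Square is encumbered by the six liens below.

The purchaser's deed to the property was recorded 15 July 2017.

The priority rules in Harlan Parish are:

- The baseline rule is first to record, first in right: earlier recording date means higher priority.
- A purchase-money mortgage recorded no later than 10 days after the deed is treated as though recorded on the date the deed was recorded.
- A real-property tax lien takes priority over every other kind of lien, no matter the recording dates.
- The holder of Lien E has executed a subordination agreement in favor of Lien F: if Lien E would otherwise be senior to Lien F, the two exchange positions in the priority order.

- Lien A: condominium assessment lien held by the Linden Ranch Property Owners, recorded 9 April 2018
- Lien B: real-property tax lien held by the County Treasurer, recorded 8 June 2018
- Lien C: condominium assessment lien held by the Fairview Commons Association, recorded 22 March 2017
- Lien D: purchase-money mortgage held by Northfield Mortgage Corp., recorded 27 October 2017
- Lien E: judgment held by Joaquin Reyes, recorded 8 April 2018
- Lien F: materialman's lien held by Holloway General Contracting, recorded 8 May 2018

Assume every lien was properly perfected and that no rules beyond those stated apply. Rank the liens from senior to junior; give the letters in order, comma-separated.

Adjusting effective dates: D was recorded 104 days after the deed, outside the 10-day window, so it keeps its recording date.
B is a real-property tax lien and takes priority over every other lien.
Among the remaining liens, by effective date: C (22 March 2017), D (27 October 2017), E (8 April 2018), A (9 April 2018), F (8 May 2018).
E is senior to F before the subordination, so the two trade places.

B, C, D, F, A, E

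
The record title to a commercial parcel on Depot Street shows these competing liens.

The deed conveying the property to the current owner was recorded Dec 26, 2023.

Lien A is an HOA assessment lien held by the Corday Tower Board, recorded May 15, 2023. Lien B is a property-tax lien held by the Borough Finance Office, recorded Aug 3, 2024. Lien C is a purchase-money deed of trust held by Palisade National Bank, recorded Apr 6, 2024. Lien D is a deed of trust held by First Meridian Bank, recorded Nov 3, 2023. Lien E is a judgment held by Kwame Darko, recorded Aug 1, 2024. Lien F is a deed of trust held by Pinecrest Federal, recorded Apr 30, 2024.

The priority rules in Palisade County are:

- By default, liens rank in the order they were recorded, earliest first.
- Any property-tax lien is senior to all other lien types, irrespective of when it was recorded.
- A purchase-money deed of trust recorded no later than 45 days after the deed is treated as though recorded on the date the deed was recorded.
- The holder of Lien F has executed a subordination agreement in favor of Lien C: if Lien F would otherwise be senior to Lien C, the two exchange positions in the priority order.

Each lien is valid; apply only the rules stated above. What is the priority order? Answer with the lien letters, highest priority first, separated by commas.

Effective dates: C missed the 45-day window (102 days after the deed), so its recording date stands.
B is a property-tax lien and takes priority over every other lien.
Ordering the rest by effective date: A (May 15, 2023), D (Nov 3, 2023), C (Apr 6, 2024), F (Apr 30, 2024), E (Aug 1, 2024).
Since F is not senior to C, the subordination leaves the order unchanged.

B, A, D, C, F, E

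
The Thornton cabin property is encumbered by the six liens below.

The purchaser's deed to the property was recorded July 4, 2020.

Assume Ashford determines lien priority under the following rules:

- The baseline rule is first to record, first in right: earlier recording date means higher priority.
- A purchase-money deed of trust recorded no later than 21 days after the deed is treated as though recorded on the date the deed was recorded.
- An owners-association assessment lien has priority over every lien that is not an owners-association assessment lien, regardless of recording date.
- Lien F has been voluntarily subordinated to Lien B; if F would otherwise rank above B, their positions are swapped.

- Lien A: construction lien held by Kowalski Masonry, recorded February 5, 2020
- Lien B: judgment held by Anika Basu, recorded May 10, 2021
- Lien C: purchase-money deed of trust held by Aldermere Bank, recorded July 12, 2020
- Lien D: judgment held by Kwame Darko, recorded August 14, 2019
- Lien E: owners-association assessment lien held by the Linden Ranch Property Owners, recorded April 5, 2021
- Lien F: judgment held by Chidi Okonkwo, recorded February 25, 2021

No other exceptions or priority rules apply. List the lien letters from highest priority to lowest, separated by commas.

E, D, A, C, B, F

Effective dates after the stated exceptions: C's effective date is the deed date, July 4, 2020.
As an owners-association assessment lien, E is senior to every other lien.
Remaining liens by effective date: D (August 14, 2019), A (February 5, 2020), C (July 4, 2020), F (February 25, 2021), B (May 10, 2021).
The subordination applies — F was senior to B — so F and B swap.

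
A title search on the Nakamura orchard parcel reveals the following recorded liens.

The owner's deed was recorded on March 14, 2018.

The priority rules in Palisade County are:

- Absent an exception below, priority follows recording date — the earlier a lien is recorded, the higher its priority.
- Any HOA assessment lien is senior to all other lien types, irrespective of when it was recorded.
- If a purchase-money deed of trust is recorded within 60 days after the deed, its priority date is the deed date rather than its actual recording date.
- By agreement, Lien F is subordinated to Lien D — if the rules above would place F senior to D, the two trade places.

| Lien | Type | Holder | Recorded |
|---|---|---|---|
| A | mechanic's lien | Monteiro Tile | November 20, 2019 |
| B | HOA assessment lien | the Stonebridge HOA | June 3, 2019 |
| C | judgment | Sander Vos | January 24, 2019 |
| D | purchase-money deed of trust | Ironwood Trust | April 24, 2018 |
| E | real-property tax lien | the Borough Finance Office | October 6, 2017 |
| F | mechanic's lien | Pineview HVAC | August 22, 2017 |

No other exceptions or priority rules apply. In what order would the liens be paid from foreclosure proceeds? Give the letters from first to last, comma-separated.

First, effective dates: D was recorded within the 60-day window, so its effective date is the deed date March 14, 2018.
B is an HOA assessment lien and takes priority over every other lien.
Ordering the rest by effective date: F (August 22, 2017), E (October 6, 2017), D (March 14, 2018), C (January 24, 2019), A (November 20, 2019).
The subordination applies — F was senior to D — so F and D swap.

B, D, E, F, C, A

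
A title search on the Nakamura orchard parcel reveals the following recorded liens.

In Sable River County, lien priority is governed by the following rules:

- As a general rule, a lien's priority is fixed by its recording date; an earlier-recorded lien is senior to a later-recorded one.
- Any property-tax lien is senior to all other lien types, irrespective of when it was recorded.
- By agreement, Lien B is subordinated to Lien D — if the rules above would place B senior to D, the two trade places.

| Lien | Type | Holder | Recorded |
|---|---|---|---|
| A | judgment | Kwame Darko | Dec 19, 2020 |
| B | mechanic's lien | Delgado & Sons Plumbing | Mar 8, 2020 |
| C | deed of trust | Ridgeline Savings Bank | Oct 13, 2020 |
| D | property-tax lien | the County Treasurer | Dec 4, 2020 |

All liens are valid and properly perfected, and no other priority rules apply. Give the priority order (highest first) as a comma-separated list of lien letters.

D, B, C, A

D, as a property-tax lien, has superpriority and ranks first.
Remaining liens by effective date: B (Mar 8, 2020), C (Oct 13, 2020), A (Dec 19, 2020).
B already ranks below D; the subordination has no effect.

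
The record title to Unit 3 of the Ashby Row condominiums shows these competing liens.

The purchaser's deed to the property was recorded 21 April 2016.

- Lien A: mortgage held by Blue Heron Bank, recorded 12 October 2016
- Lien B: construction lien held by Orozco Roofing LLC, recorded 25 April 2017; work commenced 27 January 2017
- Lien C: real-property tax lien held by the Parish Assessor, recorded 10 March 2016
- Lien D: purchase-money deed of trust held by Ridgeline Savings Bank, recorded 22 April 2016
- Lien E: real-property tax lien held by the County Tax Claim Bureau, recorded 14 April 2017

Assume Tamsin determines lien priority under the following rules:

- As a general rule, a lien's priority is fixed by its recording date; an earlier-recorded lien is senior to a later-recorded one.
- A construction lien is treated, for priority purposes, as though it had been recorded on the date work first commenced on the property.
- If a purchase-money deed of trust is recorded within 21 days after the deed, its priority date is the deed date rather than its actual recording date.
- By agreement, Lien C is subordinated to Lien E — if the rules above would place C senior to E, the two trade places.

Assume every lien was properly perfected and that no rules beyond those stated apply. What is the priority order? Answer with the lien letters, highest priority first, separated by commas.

E, D, A, B, C

Adjusting effective dates: B relates back to 27 January 2017 (work commenced); D's effective date is the deed date, 21 April 2016.
Ordering by effective date: C (10 March 2016), D (21 April 2016), A (12 October 2016), B (27 January 2017), E (14 April 2017).
Because C would otherwise rank above E, the subordination swaps them.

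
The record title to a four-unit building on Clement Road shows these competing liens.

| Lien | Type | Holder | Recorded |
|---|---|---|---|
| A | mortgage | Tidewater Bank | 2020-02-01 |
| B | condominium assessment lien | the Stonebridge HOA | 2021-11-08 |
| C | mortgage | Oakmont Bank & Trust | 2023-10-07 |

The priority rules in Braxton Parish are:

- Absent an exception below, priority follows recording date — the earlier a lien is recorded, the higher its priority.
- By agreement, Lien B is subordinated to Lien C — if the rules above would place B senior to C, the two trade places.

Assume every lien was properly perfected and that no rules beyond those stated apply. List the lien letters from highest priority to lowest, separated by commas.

A, C, B

Ordering by effective date: A (2020-02-01), B (2021-11-08), C (2023-10-07).
The subordination applies — B was senior to C — so B and C swap.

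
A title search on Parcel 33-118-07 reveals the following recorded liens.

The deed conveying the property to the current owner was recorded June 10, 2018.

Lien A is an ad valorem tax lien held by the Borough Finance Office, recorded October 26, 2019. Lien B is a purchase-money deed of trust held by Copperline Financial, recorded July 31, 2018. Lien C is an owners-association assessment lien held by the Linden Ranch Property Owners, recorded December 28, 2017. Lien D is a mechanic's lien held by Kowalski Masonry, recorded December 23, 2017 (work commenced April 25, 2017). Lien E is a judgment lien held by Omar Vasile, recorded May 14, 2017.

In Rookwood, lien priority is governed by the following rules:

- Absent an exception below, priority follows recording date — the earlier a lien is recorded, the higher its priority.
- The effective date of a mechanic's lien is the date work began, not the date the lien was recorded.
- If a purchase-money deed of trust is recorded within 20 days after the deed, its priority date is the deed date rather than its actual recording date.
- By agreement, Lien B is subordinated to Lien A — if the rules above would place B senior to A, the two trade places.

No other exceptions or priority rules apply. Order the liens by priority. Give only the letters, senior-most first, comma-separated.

D, E, C, A, B

Effective dates after the stated exceptions: B missed the 20-day window (51 days after the deed), so its recording date stands; D's effective date is April 25, 2017, when work began.
Sorted by effective date: D (April 25, 2017), E (May 14, 2017), C (December 28, 2017), B (July 31, 2018), A (October 26, 2019).
B is senior to A before the subordination, so the two trade places.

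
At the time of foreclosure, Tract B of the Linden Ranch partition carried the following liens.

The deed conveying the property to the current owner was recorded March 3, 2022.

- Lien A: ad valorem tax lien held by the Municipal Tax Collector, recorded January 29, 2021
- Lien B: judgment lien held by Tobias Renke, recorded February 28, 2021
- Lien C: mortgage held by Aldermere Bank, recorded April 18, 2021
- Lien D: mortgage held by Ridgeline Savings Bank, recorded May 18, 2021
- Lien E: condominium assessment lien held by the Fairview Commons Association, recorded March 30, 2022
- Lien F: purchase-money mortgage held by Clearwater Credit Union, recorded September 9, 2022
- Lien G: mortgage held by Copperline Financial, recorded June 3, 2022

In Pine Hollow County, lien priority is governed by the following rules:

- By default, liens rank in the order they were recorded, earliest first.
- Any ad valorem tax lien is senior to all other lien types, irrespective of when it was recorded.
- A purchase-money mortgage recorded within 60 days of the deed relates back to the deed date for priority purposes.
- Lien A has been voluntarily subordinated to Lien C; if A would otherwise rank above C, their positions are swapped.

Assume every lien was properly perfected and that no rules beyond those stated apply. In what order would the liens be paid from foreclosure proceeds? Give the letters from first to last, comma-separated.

Effective dates after the stated exceptions: F was recorded 190 days after the deed — beyond 60 days — so no relation-back applies.
As an ad valorem tax lien, A is senior to every other lien.
The other liens, earliest effective date first: B (February 28, 2021), C (April 18, 2021), D (May 18, 2021), E (March 30, 2022), G (June 3, 2022), F (September 9, 2022).
A would otherwise be senior to C, so under the subordination agreement A and C exchange positions.

C, B, A, D, E, G, F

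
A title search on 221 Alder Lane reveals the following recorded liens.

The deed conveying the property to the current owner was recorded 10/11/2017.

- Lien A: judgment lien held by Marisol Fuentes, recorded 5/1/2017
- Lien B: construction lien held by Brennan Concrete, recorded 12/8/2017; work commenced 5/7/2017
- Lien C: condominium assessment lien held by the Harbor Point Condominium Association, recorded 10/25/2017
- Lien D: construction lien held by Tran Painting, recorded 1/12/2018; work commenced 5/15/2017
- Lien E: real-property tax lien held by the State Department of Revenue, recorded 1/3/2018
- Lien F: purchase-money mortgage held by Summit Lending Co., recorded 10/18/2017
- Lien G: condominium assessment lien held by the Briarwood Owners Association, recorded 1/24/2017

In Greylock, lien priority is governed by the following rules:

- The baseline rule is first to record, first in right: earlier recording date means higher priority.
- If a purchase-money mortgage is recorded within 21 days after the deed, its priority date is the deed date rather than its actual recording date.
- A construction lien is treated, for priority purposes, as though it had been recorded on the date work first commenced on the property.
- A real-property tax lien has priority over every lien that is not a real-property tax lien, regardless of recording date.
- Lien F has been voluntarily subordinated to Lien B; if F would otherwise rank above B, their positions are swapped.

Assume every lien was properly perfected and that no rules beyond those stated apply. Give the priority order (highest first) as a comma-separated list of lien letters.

E, G, A, B, D, F, C

Effective dates after the stated exceptions: B's effective date is 5/7/2017, when work began; D relates back to 5/15/2017 (work commenced); F was recorded within the 21-day window, so its effective date is the deed date 10/11/2017.
E is a real-property tax lien, so it outranks all other liens regardless of date.
Remaining liens by effective date: G (1/24/2017), A (5/1/2017), B (5/7/2017), D (5/15/2017), F (10/11/2017), C (10/25/2017).
F already ranks below B; the subordination has no effect.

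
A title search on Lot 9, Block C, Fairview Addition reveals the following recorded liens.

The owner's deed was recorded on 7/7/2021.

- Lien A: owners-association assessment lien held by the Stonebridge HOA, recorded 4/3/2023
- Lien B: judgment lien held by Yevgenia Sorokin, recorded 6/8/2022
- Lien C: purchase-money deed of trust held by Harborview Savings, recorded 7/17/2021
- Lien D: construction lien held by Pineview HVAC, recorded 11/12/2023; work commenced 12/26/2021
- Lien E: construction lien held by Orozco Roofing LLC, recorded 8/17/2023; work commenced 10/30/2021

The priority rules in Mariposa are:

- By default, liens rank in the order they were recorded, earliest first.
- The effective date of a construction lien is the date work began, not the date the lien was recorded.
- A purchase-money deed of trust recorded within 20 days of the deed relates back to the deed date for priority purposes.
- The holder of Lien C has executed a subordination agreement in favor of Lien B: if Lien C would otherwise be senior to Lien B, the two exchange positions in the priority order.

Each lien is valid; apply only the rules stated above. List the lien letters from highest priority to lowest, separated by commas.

First, effective dates: C relates back to the deed date 7/7/2021; D relates back to 12/26/2021 (work commenced); E's effective date is 10/30/2021, when work began.
By effective date: C (7/7/2021), E (10/30/2021), D (12/26/2021), B (6/8/2022), A (4/3/2023).
C would otherwise be senior to B, so under the subordination agreement C and B exchange positions.

B, E, D, C, A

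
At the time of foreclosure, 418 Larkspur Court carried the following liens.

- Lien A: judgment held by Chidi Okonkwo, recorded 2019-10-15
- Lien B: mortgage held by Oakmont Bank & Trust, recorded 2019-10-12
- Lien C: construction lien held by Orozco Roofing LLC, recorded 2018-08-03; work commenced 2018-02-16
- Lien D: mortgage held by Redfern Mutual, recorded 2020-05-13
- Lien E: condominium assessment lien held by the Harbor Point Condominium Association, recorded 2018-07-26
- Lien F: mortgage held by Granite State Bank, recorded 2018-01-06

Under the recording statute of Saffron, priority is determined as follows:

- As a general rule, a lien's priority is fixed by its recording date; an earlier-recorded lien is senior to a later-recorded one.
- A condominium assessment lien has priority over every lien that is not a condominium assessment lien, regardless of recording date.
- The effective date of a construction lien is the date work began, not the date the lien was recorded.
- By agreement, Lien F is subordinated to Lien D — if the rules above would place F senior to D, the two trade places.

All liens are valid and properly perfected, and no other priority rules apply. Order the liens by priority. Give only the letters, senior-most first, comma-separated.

E, D, C, B, A, F

Adjusting effective dates: C's effective date is 2018-02-16, when work began.
E is a condominium assessment lien and takes priority over every other lien.
The other liens, earliest effective date first: F (2018-01-06), C (2018-02-16), B (2019-10-12), A (2019-10-15), D (2020-05-13).
Because F would otherwise rank above D, the subordination swaps them.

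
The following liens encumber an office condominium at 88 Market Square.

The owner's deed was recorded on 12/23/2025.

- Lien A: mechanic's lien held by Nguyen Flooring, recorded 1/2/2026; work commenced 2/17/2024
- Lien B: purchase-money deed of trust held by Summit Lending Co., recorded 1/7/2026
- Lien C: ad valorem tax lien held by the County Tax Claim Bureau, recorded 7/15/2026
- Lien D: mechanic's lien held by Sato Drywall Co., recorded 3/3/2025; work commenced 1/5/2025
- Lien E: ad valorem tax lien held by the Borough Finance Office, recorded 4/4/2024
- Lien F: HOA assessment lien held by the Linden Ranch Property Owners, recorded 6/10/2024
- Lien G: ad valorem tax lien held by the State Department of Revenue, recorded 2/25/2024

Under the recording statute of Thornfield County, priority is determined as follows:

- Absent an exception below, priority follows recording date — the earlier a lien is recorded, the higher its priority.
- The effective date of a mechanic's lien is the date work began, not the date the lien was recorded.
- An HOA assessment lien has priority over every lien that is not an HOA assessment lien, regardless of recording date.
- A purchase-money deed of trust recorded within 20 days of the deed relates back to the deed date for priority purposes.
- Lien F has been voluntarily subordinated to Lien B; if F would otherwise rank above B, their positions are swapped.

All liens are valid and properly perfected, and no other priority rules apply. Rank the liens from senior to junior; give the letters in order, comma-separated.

Adjusting effective dates: A relates back to 2/17/2024 (work commenced); B relates back to the deed date 12/23/2025; D relates back to 1/5/2025 (work commenced).
F is an HOA assessment lien and takes priority over every other lien.
Among the remaining liens, by effective date: A (2/17/2024), G (2/25/2024), E (4/4/2024), D (1/5/2025), B (12/23/2025), C (7/15/2026).
The subordination applies — F was senior to B — so F and B swap.

B, A, G, E, D, F, C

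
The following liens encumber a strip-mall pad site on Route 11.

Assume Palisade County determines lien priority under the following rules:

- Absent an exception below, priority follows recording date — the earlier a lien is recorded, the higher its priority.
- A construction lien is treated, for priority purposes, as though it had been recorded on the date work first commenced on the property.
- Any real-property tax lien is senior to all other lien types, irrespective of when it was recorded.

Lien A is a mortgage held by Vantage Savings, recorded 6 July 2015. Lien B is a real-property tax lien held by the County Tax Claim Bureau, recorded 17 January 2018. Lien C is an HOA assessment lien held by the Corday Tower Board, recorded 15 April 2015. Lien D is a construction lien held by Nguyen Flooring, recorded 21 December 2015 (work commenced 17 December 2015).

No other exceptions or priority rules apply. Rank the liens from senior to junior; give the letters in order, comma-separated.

Adjusting effective dates: D relates back to 17 December 2015 (work commenced).
B is a real-property tax lien, so it outranks all other liens regardless of date.
Ordering the rest by effective date: C (15 April 2015), A (6 July 2015), D (17 December 2015).

B, C, A, D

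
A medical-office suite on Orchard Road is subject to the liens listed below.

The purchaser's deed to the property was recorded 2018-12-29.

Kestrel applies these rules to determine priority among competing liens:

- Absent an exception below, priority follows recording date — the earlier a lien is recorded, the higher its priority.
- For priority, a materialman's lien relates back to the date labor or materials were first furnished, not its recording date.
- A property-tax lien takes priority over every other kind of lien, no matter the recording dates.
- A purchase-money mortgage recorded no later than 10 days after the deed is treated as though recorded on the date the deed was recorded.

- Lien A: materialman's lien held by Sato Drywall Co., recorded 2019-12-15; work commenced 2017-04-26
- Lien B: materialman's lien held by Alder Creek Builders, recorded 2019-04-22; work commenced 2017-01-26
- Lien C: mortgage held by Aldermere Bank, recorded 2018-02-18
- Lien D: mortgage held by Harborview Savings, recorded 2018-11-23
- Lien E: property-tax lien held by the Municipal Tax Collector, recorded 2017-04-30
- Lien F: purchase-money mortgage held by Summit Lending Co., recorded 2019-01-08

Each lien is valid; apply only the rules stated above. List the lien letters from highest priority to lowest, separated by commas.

Effective dates: A's effective date is 2017-04-26, when work began; B's effective date is 2017-01-26, when work began; F relates back to the deed date 2018-12-29.
E is a property-tax lien, so it outranks all other liens regardless of date.
Among the remaining liens, by effective date: B (2017-01-26), A (2017-04-26), C (2018-02-18), D (2018-11-23), F (2018-12-29).

E, B, A, C, D, F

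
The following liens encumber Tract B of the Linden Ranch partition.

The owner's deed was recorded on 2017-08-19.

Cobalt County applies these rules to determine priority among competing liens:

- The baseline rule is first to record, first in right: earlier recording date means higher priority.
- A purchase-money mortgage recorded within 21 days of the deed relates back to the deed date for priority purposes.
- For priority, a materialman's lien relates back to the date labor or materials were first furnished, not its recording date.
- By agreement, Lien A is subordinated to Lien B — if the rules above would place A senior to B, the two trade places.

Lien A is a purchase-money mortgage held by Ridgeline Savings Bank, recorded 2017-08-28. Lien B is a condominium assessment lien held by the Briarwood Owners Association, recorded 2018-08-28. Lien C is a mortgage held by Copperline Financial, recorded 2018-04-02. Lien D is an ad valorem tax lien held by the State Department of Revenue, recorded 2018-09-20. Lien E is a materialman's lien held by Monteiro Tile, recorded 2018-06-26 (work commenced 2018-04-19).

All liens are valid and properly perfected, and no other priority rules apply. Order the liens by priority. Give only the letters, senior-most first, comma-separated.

Effective dates after the stated exceptions: A relates back to the deed date 2017-08-19; E is treated as recorded 2018-04-19, the work-commencement date.
By effective date, earliest first: A (2017-08-19), C (2018-04-02), E (2018-04-19), B (2018-08-28), D (2018-09-20).
A is senior to B before the subordination, so the two trade places.

B, C, E, A, D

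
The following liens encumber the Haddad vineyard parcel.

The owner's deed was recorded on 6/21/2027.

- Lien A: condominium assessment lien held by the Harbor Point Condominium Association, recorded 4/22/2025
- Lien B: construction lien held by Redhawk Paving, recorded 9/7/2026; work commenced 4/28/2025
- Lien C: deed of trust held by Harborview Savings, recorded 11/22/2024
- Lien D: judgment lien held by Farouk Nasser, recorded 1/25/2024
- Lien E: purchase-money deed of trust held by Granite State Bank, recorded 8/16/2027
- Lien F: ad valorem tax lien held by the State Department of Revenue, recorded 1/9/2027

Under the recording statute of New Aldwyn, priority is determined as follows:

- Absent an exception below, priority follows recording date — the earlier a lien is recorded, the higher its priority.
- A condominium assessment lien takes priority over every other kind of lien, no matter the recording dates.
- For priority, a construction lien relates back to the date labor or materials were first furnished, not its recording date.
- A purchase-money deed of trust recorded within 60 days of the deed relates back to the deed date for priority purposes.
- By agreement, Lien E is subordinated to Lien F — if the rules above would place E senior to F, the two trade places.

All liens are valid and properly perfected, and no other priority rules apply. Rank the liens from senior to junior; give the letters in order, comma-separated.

Adjusting effective dates: B relates back to 4/28/2025 (work commenced); E relates back to the deed date 6/21/2027.
A is a condominium assessment lien and takes priority over every other lien.
Remaining liens by effective date: D (1/25/2024), C (11/22/2024), B (4/28/2025), F (1/9/2027), E (6/21/2027).
Since E is not senior to F, the subordination leaves the order unchanged.

A, D, C, B, F, E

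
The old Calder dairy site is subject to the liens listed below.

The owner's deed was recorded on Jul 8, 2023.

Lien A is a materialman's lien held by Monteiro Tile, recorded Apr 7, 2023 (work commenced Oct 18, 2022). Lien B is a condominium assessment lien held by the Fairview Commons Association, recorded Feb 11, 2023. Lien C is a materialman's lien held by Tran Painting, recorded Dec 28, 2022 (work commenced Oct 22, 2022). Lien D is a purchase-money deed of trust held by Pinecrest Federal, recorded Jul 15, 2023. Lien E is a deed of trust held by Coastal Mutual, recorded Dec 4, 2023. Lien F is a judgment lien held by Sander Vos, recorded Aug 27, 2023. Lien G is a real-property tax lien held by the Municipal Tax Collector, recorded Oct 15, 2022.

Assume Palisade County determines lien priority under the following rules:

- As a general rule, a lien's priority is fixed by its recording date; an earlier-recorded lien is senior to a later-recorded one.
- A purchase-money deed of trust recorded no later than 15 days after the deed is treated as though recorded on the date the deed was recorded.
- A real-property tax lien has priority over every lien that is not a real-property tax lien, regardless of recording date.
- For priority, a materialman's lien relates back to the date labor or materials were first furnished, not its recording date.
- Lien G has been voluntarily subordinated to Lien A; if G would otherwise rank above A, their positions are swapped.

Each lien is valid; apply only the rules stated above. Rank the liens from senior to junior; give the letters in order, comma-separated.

A, G, C, B, D, F, E

Adjusting effective dates: A's effective date is Oct 18, 2022, when work began; C relates back to Oct 22, 2022 (work commenced); D relates back to the deed date Jul 8, 2023.
G is a real-property tax lien and takes priority over every other lien.
The other liens, earliest effective date first: A (Oct 18, 2022), C (Oct 22, 2022), B (Feb 11, 2023), D (Jul 8, 2023), F (Aug 27, 2023), E (Dec 4, 2023).
Because G would otherwise rank above A, the subordination swaps them.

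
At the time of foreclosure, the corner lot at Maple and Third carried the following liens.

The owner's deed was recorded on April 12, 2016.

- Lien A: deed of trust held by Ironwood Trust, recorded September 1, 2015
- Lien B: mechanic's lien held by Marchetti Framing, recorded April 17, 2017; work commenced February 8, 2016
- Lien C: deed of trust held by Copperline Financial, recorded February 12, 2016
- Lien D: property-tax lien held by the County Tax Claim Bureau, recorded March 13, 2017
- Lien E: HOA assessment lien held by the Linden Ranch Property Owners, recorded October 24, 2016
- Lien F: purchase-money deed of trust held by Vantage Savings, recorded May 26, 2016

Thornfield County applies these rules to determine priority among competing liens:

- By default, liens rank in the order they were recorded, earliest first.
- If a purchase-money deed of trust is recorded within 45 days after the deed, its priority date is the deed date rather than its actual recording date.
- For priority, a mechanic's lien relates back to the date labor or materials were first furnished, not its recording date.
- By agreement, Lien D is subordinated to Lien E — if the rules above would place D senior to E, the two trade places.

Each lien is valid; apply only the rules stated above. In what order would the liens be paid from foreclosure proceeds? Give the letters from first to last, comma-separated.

A, B, C, F, E, D

Effective dates after the stated exceptions: B is treated as recorded February 8, 2016, the work-commencement date; F relates back to the deed date April 12, 2016.
By effective date: A (September 1, 2015), B (February 8, 2016), C (February 12, 2016), F (April 12, 2016), E (October 24, 2016), D (March 13, 2017).
Since D is not senior to E, the subordination leaves the order unchanged.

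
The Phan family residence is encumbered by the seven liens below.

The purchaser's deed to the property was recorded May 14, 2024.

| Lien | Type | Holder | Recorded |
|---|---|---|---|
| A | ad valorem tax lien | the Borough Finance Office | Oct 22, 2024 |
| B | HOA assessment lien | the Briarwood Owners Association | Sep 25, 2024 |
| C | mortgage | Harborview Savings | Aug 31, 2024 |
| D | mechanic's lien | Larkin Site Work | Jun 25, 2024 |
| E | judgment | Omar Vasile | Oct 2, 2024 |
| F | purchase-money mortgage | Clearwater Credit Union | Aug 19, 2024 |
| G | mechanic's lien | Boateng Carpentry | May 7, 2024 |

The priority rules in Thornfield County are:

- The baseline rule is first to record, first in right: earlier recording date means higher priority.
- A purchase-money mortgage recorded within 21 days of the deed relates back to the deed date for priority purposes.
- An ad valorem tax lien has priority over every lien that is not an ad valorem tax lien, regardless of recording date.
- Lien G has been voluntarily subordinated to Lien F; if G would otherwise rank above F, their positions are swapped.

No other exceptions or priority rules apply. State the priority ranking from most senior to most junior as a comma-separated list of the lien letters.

A, F, D, G, C, B, E

Adjusting effective dates: F was recorded 97 days after the deed — beyond 21 days — so no relation-back applies.
A, as an ad valorem tax lien, has superpriority and ranks first.
Remaining liens by effective date: G (May 7, 2024), D (Jun 25, 2024), F (Aug 19, 2024), C (Aug 31, 2024), B (Sep 25, 2024), E (Oct 2, 2024).
The subordination applies — G was senior to F — so G and F swap.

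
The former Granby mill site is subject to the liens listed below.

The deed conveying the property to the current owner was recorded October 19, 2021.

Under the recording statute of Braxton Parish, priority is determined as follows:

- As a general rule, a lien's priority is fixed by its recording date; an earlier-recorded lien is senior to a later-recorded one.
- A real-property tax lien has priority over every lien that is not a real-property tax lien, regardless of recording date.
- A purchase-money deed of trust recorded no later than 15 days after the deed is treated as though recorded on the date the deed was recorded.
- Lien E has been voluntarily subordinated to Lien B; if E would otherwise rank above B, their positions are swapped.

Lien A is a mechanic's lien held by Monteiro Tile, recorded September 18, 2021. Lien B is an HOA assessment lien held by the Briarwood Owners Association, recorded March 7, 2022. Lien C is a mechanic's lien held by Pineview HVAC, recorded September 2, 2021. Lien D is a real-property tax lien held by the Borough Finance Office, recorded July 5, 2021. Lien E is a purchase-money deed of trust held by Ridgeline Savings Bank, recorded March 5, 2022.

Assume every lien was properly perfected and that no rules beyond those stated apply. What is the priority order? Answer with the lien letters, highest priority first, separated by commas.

D, C, A, B, E

First, effective dates: E was recorded 137 days after the deed, outside the 15-day window, so it keeps its recording date.
As a real-property tax lien, D is senior to every other lien.
The other liens, earliest effective date first: C (September 2, 2021), A (September 18, 2021), E (March 5, 2022), B (March 7, 2022).
The subordination applies — E was senior to B — so E and B swap.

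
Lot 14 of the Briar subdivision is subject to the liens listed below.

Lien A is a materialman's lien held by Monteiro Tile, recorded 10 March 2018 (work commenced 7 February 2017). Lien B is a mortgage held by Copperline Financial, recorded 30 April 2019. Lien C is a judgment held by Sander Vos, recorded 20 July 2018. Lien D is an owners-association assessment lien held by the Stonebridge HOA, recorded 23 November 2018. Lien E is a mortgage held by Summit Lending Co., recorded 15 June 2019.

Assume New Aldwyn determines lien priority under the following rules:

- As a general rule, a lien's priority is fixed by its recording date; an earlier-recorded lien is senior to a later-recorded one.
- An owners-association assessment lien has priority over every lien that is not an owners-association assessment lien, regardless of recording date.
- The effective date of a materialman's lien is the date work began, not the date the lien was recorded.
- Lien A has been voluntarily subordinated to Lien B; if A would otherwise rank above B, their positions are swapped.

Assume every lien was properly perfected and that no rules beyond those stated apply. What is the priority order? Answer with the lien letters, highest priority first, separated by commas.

D, B, C, A, E

Effective dates after the stated exceptions: A relates back to 7 February 2017 (work commenced).
D is an owners-association assessment lien, so it outranks all other liens regardless of date.
Remaining liens by effective date: A (7 February 2017), C (20 July 2018), B (30 April 2019), E (15 June 2019).
A would otherwise be senior to B, so under the subordination agreement A and B exchange positions.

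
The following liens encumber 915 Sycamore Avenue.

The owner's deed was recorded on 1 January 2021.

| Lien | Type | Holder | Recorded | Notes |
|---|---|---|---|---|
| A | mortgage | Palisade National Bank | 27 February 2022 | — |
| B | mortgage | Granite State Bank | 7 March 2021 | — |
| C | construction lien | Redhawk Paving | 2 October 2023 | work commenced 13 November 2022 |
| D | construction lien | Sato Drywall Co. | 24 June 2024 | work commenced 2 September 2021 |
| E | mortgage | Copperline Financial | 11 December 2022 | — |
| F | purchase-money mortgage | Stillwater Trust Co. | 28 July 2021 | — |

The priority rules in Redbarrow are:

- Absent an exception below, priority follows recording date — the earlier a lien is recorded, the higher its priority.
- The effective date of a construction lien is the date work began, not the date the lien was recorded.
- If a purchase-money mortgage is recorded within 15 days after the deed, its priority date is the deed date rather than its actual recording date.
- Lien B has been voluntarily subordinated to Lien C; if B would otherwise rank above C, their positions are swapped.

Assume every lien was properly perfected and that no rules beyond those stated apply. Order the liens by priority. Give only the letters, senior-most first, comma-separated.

C, F, D, A, B, E

First, effective dates: C's effective date is 13 November 2022, when work began; D relates back to 2 September 2021 (work commenced); F was recorded 208 days after the deed, outside the 15-day window, so it keeps its recording date.
By effective date: B (7 March 2021), F (28 July 2021), D (2 September 2021), A (27 February 2022), C (13 November 2022), E (11 December 2022).
Because B would otherwise rank above C, the subordination swaps them.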